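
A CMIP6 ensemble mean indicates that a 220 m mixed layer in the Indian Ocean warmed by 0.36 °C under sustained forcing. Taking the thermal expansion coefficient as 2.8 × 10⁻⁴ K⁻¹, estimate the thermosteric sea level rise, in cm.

Δh = 2.22 cm

Δh = αΔT·H = 2.8×10⁻⁴ × 0.36 × 220 = 0.022176 m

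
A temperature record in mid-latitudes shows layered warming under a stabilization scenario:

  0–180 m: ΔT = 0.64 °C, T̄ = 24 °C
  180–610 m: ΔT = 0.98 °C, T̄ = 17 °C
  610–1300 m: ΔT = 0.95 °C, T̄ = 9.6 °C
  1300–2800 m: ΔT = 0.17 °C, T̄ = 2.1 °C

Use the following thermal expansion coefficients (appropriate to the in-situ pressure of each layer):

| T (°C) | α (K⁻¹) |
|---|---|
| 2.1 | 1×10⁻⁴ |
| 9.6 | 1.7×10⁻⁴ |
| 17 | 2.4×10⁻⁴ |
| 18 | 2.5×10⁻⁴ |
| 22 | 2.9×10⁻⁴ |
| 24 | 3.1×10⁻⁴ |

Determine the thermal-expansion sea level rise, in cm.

Layer 1 at 24 °C → α = 3.1×10⁻⁴ K⁻¹
Layer 2 at 17 °C → α = 2.4×10⁻⁴ K⁻¹
Layer 3 at 9.6 °C → α = 1.7×10⁻⁴ K⁻¹
Layer 4 at 2.1 °C → α = 1×10⁻⁴ K⁻¹
Layer 1: 3.1×10⁻⁴ × 0.64 × 180 = 0.035712 m
180–610 m: 2.4×10⁻⁴ × 0.98 × 430 = 0.101136 m
610–1300 m: 0.95 × 690 × 1.7×10⁻⁴ = 0.111435 m
1300–2800 m: 1500 × 0.17 × 1×10⁻⁴ = 0.02550 m
Δh = 0.035712 + 0.101136 + 0.111435 + 0.02550 = 0.273783 m

about 27.4 cm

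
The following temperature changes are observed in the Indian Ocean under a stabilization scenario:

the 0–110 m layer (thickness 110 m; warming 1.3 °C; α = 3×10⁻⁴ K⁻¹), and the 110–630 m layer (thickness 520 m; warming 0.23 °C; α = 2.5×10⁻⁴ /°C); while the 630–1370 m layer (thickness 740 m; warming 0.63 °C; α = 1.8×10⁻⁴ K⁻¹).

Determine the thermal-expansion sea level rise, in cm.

0–110 m: 110 × 1.3 × 3×10⁻⁴ = 0.04290 m
Layer 2: 520 × 2.5×10⁻⁴ × 0.23 = 0.02990 m
0.63 × 1.8×10⁻⁴ × 740 = 0.083916 m
Δh = 0.04290 + 0.02990 + 0.083916 = 0.156716 m

about 16 cm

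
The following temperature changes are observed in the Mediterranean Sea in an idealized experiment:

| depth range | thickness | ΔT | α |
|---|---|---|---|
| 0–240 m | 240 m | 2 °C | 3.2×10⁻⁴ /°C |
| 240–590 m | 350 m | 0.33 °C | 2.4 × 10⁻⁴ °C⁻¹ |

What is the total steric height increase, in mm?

Layer 1: 3.2×10⁻⁴ × 240 × 2 = 0.15360 m
240–590 m: 2.4×10⁻⁴ × 0.33 × 350 = 0.02772 m
Δh = 0.15360 + 0.02772 = 0.18132 m ≈ 181 mm

Δh = 181 mm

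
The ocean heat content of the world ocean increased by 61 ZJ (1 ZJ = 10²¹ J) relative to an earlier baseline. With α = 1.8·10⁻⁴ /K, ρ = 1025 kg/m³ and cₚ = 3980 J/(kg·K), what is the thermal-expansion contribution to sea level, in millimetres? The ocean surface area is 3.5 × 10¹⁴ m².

7.69 mm of thermosteric rise

Per unit area: Q = 61×10²¹ / (3.5×10¹⁴) ≈ 1.743×10⁸ J/m²
Δh = αQ/(ρcₚ) = 1.8×10⁻⁴ × 1.743×10⁸ / (1025 × 3980) ≈ 0.0076906 m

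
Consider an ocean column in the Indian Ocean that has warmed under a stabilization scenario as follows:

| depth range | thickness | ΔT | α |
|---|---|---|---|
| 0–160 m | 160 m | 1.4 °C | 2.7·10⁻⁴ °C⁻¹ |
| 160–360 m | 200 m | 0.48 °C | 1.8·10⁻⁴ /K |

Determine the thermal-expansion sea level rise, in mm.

Δh ≈ 78 mm

0–160 m: 1.4 × 160 × 2.7×10⁻⁴ = 0.06048 m
1.8×10⁻⁴ × 0.48 × 200 = 0.01728 m
Δh = 0.06048 + 0.01728 = 0.07776 m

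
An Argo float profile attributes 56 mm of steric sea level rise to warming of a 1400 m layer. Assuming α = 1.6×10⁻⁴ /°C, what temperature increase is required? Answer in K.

0.250 K

ΔT = Δh/(αH) = 0.056 / (1.6×10⁻⁴ × 1400) = 0.2500 K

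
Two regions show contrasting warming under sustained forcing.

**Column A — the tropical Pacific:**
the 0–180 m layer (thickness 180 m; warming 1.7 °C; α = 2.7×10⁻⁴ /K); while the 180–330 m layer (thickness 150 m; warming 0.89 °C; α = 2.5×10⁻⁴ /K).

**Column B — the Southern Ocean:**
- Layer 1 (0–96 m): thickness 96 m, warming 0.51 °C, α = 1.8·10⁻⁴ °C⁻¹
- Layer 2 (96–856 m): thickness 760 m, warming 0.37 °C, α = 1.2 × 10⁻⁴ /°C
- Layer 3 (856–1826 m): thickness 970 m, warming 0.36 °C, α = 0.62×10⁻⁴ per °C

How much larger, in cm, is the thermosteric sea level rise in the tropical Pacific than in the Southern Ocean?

A 0–180 m: 180 × 2.7×10⁻⁴ × 1.7 = 0.08262 m
A Layer 2: 150 × 2.5×10⁻⁴ × 0.89 = 0.033375 m
A total: 0.115995 m
B 96 × 1.8×10⁻⁴ × 0.51 = 0.0088128 m
B Layer 2: 0.37 × 760 × 1.2×10⁻⁴ = 0.033744 m
B 856–1826 m: 970 × 0.36 × 0.62×10⁻⁴ = 0.0216504 m
B total: 0.0642072 m
Difference: 0.115995 − 0.0642072 = 0.0517878 m

5.2 cm larger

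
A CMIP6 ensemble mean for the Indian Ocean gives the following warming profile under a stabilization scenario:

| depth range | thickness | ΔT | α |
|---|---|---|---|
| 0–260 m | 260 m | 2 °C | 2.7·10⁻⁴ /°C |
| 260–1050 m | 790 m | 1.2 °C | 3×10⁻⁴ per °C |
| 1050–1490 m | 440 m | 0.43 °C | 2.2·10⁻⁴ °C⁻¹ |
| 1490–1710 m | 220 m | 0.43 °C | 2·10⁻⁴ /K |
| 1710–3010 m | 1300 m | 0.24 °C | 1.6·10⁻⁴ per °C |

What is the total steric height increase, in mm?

0–260 m: 2 × 260 × 2.7×10⁻⁴ = 0.14040 m
Layer 2: 1.2 × 790 × 3×10⁻⁴ = 0.28440 m
1050–1490 m: 0.43 × 2.2×10⁻⁴ × 440 = 0.041624 m
220 × 2×10⁻⁴ × 0.43 = 0.01892 m
Layer 5: 0.24 × 1.6×10⁻⁴ × 1300 = 0.04992 m
Δh = 0.14040 + 0.28440 + 0.041624 + 0.01892 + 0.04992 = 0.535264 m

about 535 mm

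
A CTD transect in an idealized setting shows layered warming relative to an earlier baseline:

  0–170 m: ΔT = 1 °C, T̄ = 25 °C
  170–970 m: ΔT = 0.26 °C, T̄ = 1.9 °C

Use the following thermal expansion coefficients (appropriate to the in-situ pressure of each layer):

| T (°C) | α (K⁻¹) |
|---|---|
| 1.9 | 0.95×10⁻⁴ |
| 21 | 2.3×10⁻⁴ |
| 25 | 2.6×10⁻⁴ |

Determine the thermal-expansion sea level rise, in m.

0.0640 m

Layer 1 at 25 °C → α = 2.6×10⁻⁴ K⁻¹
Layer 2 at 1.9 °C → α = 0.95×10⁻⁴ K⁻¹
0–170 m: 2.6×10⁻⁴ × 1 × 170 = 0.04420 m
800 × 0.26 × 0.95×10⁻⁴ = 0.01976 m
Δh = 0.04420 + 0.01976 = 0.06396 m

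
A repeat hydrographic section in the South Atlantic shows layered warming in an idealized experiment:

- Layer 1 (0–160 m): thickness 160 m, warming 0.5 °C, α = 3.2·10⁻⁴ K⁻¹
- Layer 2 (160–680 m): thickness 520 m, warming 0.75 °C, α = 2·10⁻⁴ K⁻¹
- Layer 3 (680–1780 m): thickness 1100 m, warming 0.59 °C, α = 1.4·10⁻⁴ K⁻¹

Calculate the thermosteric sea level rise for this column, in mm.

0–160 m: 160 × 0.5 × 3.2×10⁻⁴ = 0.02560 m
Layer 2: 2×10⁻⁴ × 0.75 × 520 = 0.07800 m
Layer 3: 1.4×10⁻⁴ × 1100 × 0.59 = 0.09086 m
Δh = 0.02560 + 0.07800 + 0.09086 = 0.19446 m

190 mm of thermosteric rise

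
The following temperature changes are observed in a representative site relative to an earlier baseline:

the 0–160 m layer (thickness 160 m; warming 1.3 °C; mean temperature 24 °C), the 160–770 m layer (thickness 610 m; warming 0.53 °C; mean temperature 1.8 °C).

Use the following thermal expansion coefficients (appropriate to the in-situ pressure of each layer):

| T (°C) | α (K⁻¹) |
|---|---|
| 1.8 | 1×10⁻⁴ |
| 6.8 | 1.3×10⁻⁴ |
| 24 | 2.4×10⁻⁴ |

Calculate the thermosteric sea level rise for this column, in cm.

Layer 1 at 24 °C → α = 2.4×10⁻⁴ K⁻¹
Layer 2 at 1.8 °C → α = 1×10⁻⁴ K⁻¹
0–160 m: 1.3 × 160 × 2.4×10⁻⁴ = 0.04992 m
610 × 1×10⁻⁴ × 0.53 = 0.03233 m
Δh = 0.04992 + 0.03233 = 0.08225 m ≈ 8.23 cm

8.23 cm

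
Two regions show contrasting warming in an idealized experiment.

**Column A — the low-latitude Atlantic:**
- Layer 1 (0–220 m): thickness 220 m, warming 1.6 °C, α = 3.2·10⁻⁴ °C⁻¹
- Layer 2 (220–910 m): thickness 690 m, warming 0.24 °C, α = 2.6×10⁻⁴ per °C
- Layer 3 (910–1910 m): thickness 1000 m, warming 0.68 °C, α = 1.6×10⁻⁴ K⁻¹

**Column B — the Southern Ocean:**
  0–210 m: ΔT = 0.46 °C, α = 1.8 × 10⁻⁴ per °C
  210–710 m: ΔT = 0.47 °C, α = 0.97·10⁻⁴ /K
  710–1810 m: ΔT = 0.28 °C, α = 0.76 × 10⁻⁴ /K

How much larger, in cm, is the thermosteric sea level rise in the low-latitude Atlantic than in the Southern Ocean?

20 cm

A Layer 1: 3.2×10⁻⁴ × 1.6 × 220 = 0.11264 m
A Layer 2: 0.24 × 2.6×10⁻⁴ × 690 = 0.043056 m
A 1000 × 0.68 × 1.6×10⁻⁴ = 0.10880 m
A total: 0.264496 m
B Layer 1: 210 × 0.46 × 1.8×10⁻⁴ = 0.017388 m
B Layer 2: 0.97×10⁻⁴ × 500 × 0.47 = 0.022795 m
B Layer 3: 0.76×10⁻⁴ × 1100 × 0.28 = 0.023408 m
B total: 0.063591 m
Difference: 0.264496 − 0.063591 = 0.200905 m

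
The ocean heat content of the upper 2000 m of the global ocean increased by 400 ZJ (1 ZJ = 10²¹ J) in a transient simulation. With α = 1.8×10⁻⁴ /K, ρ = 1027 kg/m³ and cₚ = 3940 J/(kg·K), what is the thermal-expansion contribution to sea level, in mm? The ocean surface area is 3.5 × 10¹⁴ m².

Δh ≈ 50.8 mm

Per unit area: Q = 400×10²¹ / (3.5×10¹⁴) ≈ 1.143×10⁹ J/m²
Δh = αQ/(ρcₚ) = 1.8×10⁻⁴ × 1.143×10⁹ / (1027 × 3940) ≈ 0.050845 m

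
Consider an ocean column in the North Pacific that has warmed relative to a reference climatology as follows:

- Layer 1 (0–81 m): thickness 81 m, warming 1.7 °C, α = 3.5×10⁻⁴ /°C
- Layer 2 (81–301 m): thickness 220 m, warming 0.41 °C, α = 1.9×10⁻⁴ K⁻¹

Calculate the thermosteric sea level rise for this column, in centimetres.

about 6.53 cm

3.5×10⁻⁴ × 1.7 × 81 = 0.048195 m
81–301 m: 220 × 0.41 × 1.9×10⁻⁴ = 0.017138 m
Δh = 0.048195 + 0.017138 = 0.065333 m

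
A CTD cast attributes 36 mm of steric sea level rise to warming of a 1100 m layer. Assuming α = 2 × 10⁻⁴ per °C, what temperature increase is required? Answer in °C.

ΔT = Δh/(αH) = 0.036 / (2×10⁻⁴ × 1100) ≈ 0.1636 °C

ΔT ≈ 0.16 °C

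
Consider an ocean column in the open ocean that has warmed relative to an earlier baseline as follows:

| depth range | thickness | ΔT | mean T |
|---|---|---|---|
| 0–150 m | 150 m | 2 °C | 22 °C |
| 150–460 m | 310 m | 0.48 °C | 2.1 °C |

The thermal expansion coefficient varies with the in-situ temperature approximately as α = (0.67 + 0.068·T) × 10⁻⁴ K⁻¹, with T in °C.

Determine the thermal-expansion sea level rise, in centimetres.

Layer 1: α = (0.67 + 0.068×22)×10⁻⁴ = 2.166×10⁻⁴ K⁻¹
Layer 2: α = (0.67 + 0.068×2.1)×10⁻⁴ = 0.8128×10⁻⁴ K⁻¹
Layer 1: 150 × 2.166×10⁻⁴ × 2 = 0.06498 m
150–460 m: 0.8128×10⁻⁴ × 310 × 0.48 = 0.012094464 m
Δh = 0.06498 + 0.012094464 = 0.077074464 m

about 7.71 cm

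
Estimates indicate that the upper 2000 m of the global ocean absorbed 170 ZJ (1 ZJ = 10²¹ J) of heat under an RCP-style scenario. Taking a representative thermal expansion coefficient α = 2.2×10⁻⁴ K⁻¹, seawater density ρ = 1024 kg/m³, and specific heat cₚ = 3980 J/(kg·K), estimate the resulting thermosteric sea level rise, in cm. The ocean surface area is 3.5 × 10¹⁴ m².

Per unit area: Q = 170×10²¹ / (3.5×10¹⁴) ≈ 4.857×10⁸ J/m²
Δh = αQ/(ρcₚ) = 2.2×10⁻⁴ × 4.857×10⁸ / (1024 × 3980) ≈ 0.026218 m

2.62 cm of thermosteric rise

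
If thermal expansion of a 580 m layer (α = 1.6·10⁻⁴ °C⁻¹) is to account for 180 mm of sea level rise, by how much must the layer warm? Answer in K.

ΔT = Δh/(αH) = 0.18 / (1.6×10⁻⁴ × 580) ≈ 1.940 K

ΔT ≈ 1.94 K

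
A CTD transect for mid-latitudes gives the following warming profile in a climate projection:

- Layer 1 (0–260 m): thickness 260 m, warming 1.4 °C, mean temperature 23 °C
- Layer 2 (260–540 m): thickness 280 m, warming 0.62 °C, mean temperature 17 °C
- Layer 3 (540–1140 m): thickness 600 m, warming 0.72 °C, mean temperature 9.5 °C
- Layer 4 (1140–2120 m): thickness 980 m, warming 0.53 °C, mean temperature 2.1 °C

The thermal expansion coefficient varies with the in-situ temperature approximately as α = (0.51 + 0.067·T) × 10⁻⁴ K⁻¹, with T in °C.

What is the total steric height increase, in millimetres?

Δh ≈ 190 mm

Layer 1: α = (0.51 + 0.067×23)×10⁻⁴ = 2.051×10⁻⁴ K⁻¹
Layer 2: α = (0.51 + 0.067×17)×10⁻⁴ = 1.649×10⁻⁴ K⁻¹
Layer 3: α = (0.51 + 0.067×9.5)×10⁻⁴ = 1.1465×10⁻⁴ K⁻¹
Layer 4: α = (0.51 + 0.067×2.1)×10⁻⁴ = 0.6507×10⁻⁴ K⁻¹
Layer 1: 1.4 × 260 × 2.051×10⁻⁴ = 0.0746564 m
260–540 m: 0.62 × 1.649×10⁻⁴ × 280 = 0.02862664 m
Layer 3: 1.1465×10⁻⁴ × 600 × 0.72 = 0.0495288 m
980 × 0.53 × 0.6507×10⁻⁴ = 0.033797358 m
Δh = 0.0746564 + 0.02862664 + 0.0495288 + 0.033797358 = 0.186609198 m ≈ 190 mm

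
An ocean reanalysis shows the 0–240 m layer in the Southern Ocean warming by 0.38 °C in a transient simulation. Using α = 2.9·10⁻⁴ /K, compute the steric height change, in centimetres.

Δh ≈ 2.64 cm

Δh = αΔT·H = 2.9×10⁻⁴ × 0.38 × 240 = 0.026448 m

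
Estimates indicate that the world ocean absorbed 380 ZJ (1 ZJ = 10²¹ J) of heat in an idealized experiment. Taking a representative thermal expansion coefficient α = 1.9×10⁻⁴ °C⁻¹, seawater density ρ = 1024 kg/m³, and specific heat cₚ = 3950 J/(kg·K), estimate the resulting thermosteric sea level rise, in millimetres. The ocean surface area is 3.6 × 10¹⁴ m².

about 49.6 mm

Per unit area: Q = 380×10²¹ / (3.6×10¹⁴) ≈ 1.056×10⁹ J/m²
Δh = αQ/(ρcₚ) = 1.9×10⁻⁴ × 1.056×10⁹ / (1024 × 3950) ≈ 0.049604 m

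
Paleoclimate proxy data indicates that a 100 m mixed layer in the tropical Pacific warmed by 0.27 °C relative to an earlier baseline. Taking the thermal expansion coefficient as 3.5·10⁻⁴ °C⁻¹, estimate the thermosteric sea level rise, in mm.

Δh = αΔT·H = 3.5×10⁻⁴ × 0.27 × 100 = 0.00945 m

Δh ≈ 9.5 mm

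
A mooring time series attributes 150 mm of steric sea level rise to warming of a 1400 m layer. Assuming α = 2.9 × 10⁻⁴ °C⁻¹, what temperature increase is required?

ΔT = Δh/(αH) = 0.15 / (2.9×10⁻⁴ × 1400) ≈ 0.3695 °C

0.37 °C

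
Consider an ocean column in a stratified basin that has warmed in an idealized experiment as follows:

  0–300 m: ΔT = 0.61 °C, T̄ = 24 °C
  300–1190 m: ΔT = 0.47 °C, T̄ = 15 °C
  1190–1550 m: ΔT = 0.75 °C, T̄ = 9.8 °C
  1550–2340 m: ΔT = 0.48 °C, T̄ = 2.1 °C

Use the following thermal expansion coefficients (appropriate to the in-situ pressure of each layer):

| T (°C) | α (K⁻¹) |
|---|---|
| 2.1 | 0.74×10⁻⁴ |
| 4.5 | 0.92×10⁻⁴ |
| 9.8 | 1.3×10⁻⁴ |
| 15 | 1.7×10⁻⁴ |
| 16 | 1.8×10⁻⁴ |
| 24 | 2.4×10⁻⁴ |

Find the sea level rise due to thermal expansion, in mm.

Δh ≈ 178 mm

Layer 1 at 24 °C → α = 2.4×10⁻⁴ K⁻¹
Layer 2 at 15 °C → α = 1.7×10⁻⁴ K⁻¹
Layer 3 at 9.8 °C → α = 1.3×10⁻⁴ K⁻¹
Layer 4 at 2.1 °C → α = 0.74×10⁻⁴ K⁻¹
0–300 m: 300 × 0.61 × 2.4×10⁻⁴ = 0.04392 m
300–1190 m: 0.47 × 890 × 1.7×10⁻⁴ = 0.071111 m
1190–1550 m: 360 × 0.75 × 1.3×10⁻⁴ = 0.03510 m
Layer 4: 0.48 × 790 × 0.74×10⁻⁴ = 0.0280608 m
Δh = 0.04392 + 0.071111 + 0.03510 + 0.0280608 = 0.1781918 m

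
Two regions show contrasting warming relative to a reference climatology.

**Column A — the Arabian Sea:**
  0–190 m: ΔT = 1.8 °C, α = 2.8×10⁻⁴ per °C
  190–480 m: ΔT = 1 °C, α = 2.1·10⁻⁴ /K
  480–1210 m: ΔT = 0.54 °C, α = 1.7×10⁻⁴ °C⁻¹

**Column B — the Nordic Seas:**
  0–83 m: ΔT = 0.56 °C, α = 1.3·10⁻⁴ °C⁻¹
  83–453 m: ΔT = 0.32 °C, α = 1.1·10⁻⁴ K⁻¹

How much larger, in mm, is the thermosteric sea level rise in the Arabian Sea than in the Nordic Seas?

200 mm

A 0–190 m: 190 × 1.8 × 2.8×10⁻⁴ = 0.09576 m
A 290 × 2.1×10⁻⁴ × 1 = 0.06090 m
A 1.7×10⁻⁴ × 730 × 0.54 = 0.067014 m
A total: 0.223674 m
B 0–83 m: 0.56 × 1.3×10⁻⁴ × 83 = 0.0060424 m
B Layer 2: 1.1×10⁻⁴ × 370 × 0.32 = 0.013024 m
B total: 0.0190664 m
Difference: 0.223674 − 0.0190664 = 0.2046076 m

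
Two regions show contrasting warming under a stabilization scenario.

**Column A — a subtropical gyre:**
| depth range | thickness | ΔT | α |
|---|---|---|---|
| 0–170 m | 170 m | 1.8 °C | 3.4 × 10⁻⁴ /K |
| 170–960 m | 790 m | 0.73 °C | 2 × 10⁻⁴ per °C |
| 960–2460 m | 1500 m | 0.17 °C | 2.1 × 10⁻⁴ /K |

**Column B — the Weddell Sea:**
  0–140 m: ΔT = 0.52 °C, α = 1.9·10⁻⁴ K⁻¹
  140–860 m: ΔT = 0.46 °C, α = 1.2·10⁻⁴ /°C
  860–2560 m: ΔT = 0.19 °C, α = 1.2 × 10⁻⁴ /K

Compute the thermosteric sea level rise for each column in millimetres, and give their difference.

A: 273 mm; B: 92.3 mm; difference 181 mm

A 3.4×10⁻⁴ × 1.8 × 170 = 0.10404 m
A 170–960 m: 2×10⁻⁴ × 0.73 × 790 = 0.11534 m
A Layer 3: 0.17 × 1500 × 2.1×10⁻⁴ = 0.05355 m
A total: 0.27293 m
B Layer 1: 0.52 × 1.9×10⁻⁴ × 140 = 0.013832 m
B Layer 2: 720 × 0.46 × 1.2×10⁻⁴ = 0.039744 m
B Layer 3: 1700 × 0.19 × 1.2×10⁻⁴ = 0.03876 m
B total: 0.092336 m
Difference: 0.27293 − 0.092336 = 0.180594 m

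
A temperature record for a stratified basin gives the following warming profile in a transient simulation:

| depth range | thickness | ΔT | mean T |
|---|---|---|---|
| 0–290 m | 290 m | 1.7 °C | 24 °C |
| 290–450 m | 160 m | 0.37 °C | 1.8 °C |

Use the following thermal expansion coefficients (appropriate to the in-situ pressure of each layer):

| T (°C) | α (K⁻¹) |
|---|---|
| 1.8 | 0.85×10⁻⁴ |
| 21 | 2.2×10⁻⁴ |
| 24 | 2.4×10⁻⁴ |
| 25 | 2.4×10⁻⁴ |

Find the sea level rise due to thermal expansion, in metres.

Layer 1 at 24 °C → α = 2.4×10⁻⁴ K⁻¹
Layer 2 at 1.8 °C → α = 0.85×10⁻⁴ K⁻¹
Layer 1: 290 × 2.4×10⁻⁴ × 1.7 = 0.11832 m
290–450 m: 160 × 0.37 × 0.85×10⁻⁴ = 0.005032 m
Δh = 0.11832 + 0.005032 = 0.123352 m

Δh = 0.123 m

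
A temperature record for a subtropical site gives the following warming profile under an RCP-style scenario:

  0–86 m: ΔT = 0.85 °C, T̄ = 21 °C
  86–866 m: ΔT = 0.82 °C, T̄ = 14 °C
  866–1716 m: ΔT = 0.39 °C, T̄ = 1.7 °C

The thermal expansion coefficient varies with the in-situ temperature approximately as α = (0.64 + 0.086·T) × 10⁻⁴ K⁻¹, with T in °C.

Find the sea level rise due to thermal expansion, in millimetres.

about 162 mm

Layer 1: α = (0.64 + 0.086×21)×10⁻⁴ = 2.446×10⁻⁴ K⁻¹
Layer 2: α = (0.64 + 0.086×14)×10⁻⁴ = 1.844×10⁻⁴ K⁻¹
Layer 3: α = (0.64 + 0.086×1.7)×10⁻⁴ = 0.7862×10⁻⁴ K⁻¹
Layer 1: 86 × 0.85 × 2.446×10⁻⁴ = 0.01788026 m
86–866 m: 1.844×10⁻⁴ × 780 × 0.82 = 0.11794224 m
0.39 × 0.7862×10⁻⁴ × 850 = 0.02606253 m
Δh = 0.01788026 + 0.11794224 + 0.02606253 = 0.16188503 m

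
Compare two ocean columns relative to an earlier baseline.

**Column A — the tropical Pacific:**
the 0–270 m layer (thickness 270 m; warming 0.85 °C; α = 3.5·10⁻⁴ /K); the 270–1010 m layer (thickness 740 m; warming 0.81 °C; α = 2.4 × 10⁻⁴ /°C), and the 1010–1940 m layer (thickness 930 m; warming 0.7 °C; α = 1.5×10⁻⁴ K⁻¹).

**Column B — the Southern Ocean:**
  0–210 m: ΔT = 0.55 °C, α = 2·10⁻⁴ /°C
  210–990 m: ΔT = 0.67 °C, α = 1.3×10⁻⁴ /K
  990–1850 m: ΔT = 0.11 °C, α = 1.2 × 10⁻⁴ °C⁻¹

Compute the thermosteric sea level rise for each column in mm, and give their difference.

A: 320 mm; B: 100 mm; difference 220 mm

A Layer 1: 3.5×10⁻⁴ × 0.85 × 270 = 0.080325 m
A Layer 2: 2.4×10⁻⁴ × 0.81 × 740 = 0.143856 m
A Layer 3: 0.7 × 930 × 1.5×10⁻⁴ = 0.09765 m
A total: 0.321831 m
B 0–210 m: 0.55 × 210 × 2×10⁻⁴ = 0.02310 m
B Layer 2: 0.67 × 780 × 1.3×10⁻⁴ = 0.067938 m
B 990–1850 m: 860 × 0.11 × 1.2×10⁻⁴ = 0.011352 m
B total: 0.10239 m
Difference: 0.321831 − 0.10239 = 0.219441 m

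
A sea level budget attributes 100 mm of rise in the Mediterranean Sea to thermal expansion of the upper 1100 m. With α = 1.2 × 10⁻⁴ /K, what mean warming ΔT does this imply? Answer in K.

0.76 K

ΔT = Δh/(αH) = 0.1 / (1.2×10⁻⁴ × 1100) ≈ 0.7576 K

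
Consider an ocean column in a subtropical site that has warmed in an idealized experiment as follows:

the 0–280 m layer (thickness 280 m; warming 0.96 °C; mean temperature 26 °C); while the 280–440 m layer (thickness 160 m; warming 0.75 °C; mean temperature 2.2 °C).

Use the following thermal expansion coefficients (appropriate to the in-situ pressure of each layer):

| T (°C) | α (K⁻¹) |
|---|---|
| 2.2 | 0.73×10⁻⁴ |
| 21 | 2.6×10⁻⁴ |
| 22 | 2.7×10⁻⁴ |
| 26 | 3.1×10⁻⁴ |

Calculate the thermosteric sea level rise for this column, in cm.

Δh = 9.21 cm

Layer 1 at 26 °C → α = 3.1×10⁻⁴ K⁻¹
Layer 2 at 2.2 °C → α = 0.73×10⁻⁴ K⁻¹
0–280 m: 0.96 × 3.1×10⁻⁴ × 280 = 0.083328 m
0.73×10⁻⁴ × 0.75 × 160 = 0.00876 m
Δh = 0.083328 + 0.00876 = 0.092088 m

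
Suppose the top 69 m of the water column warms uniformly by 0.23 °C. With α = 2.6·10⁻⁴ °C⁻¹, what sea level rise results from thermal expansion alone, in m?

about 0.00413 m

Δh = αΔT·H = 2.6×10⁻⁴ × 0.23 × 69 = 0.0041262 m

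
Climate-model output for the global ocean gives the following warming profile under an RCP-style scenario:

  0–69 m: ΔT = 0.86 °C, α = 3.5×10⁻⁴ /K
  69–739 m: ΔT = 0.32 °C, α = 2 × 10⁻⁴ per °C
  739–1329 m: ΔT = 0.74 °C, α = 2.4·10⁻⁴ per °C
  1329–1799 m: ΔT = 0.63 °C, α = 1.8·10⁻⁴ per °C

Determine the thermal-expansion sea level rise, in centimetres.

about 22 cm

Layer 1: 3.5×10⁻⁴ × 69 × 0.86 = 0.020769 m
2×10⁻⁴ × 0.32 × 670 = 0.04288 m
739–1329 m: 2.4×10⁻⁴ × 590 × 0.74 = 0.104784 m
1329–1799 m: 0.63 × 470 × 1.8×10⁻⁴ = 0.053298 m
Δh = 0.020769 + 0.04288 + 0.104784 + 0.053298 = 0.221731 m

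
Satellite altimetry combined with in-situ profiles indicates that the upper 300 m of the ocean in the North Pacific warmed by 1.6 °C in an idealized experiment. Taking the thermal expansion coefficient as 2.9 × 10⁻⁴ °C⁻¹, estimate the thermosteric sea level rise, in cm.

Δh = αΔT·H = 2.9×10⁻⁴ × 1.6 × 300 = 0.13920 m

13.9 cm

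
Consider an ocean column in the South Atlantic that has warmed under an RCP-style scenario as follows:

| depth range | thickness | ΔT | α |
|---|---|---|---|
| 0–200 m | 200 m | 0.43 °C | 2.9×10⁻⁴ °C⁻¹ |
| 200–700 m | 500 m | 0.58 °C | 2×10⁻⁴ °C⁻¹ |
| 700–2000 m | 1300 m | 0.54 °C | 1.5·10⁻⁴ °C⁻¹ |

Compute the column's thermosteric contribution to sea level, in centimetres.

2.9×10⁻⁴ × 0.43 × 200 = 0.02494 m
200–700 m: 500 × 0.58 × 2×10⁻⁴ = 0.05800 m
1300 × 0.54 × 1.5×10⁻⁴ = 0.10530 m
Δh = 0.02494 + 0.05800 + 0.10530 = 0.18824 m ≈ 19 cm

about 19 cm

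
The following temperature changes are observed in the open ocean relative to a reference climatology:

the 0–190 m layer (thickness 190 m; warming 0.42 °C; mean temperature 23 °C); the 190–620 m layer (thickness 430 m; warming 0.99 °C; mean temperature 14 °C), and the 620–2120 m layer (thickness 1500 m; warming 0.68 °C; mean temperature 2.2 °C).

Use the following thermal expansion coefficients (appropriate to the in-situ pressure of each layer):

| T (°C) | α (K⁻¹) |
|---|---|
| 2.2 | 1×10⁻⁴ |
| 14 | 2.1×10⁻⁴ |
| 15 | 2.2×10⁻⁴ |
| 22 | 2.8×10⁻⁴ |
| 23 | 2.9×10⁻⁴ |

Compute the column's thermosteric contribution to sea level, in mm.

215 mm

Layer 1 at 23 °C → α = 2.9×10⁻⁴ K⁻¹
Layer 2 at 14 °C → α = 2.1×10⁻⁴ K⁻¹
Layer 3 at 2.2 °C → α = 1×10⁻⁴ K⁻¹
0–190 m: 2.9×10⁻⁴ × 190 × 0.42 = 0.023142 m
190–620 m: 2.1×10⁻⁴ × 430 × 0.99 = 0.089397 m
1500 × 1×10⁻⁴ × 0.68 = 0.10200 m
Δh = 0.023142 + 0.089397 + 0.10200 = 0.214539 m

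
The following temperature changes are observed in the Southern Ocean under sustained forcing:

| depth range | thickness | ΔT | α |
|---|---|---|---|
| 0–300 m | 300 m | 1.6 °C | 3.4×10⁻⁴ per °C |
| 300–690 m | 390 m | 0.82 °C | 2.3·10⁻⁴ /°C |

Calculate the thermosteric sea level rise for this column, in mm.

237 mm

0–300 m: 300 × 1.6 × 3.4×10⁻⁴ = 0.16320 m
300–690 m: 2.3×10⁻⁴ × 390 × 0.82 = 0.073554 m
Δh = 0.16320 + 0.073554 = 0.236754 m ≈ 237 mm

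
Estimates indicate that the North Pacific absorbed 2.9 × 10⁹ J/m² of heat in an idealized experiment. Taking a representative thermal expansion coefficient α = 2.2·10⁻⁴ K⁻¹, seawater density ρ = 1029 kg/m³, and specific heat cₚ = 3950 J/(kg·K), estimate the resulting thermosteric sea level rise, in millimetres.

Δh = αQ/(ρcₚ) = 2.2×10⁻⁴ × 2.9×10⁹ / (1029 × 3950) ≈ 0.15697 m

Δh = 157 mm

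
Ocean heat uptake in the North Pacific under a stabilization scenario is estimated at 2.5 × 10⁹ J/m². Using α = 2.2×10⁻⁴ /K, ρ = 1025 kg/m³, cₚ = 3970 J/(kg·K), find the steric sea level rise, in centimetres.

Δh = αQ/(ρcₚ) = 2.2×10⁻⁴ × 2.5×10⁹ / (1025 × 3970) ≈ 0.13516 m

about 14 cm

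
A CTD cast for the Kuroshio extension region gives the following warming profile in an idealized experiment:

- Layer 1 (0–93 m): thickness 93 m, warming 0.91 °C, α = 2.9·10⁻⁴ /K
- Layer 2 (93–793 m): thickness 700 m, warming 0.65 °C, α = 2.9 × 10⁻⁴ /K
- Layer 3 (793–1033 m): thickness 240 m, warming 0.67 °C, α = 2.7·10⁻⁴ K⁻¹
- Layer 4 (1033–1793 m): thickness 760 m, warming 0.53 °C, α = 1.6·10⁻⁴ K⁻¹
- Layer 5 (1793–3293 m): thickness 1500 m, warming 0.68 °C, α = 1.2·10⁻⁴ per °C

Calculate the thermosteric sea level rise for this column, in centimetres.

39 cm of thermosteric rise

0–93 m: 2.9×10⁻⁴ × 93 × 0.91 = 0.0245427 m
93–793 m: 700 × 2.9×10⁻⁴ × 0.65 = 0.13195 m
0.67 × 240 × 2.7×10⁻⁴ = 0.043416 m
1033–1793 m: 760 × 1.6×10⁻⁴ × 0.53 = 0.064448 m
1500 × 0.68 × 1.2×10⁻⁴ = 0.12240 m
Δh = 0.0245427 + 0.13195 + 0.043416 + 0.064448 + 0.12240 = 0.3867567 m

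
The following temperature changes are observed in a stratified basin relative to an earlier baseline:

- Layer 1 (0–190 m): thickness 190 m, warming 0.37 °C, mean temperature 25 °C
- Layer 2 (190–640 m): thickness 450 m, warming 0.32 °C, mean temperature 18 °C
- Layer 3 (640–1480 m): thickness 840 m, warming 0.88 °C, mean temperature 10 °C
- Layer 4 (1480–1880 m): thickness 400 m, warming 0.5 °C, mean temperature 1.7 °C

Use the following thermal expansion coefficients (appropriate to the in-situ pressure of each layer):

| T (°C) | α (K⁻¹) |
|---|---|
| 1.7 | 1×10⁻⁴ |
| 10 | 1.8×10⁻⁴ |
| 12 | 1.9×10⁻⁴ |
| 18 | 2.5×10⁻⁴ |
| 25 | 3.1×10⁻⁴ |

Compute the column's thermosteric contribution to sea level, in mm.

Layer 1 at 25 °C → α = 3.1×10⁻⁴ K⁻¹
Layer 2 at 18 °C → α = 2.5×10⁻⁴ K⁻¹
Layer 3 at 10 °C → α = 1.8×10⁻⁴ K⁻¹
Layer 4 at 1.7 °C → α = 1×10⁻⁴ K⁻¹
0–190 m: 3.1×10⁻⁴ × 190 × 0.37 = 0.021793 m
2.5×10⁻⁴ × 0.32 × 450 = 0.03600 m
Layer 3: 840 × 0.88 × 1.8×10⁻⁴ = 0.133056 m
Layer 4: 400 × 1×10⁻⁴ × 0.5 = 0.02000 m
Δh = 0.021793 + 0.03600 + 0.133056 + 0.02000 = 0.210849 m ≈ 210 mm

about 210 mm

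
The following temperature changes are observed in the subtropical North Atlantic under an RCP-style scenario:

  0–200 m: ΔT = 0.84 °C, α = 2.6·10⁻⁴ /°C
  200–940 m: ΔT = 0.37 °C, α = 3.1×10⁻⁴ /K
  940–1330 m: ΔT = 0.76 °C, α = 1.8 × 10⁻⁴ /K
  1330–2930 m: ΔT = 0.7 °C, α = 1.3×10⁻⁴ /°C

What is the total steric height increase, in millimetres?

2.6×10⁻⁴ × 0.84 × 200 = 0.04368 m
200–940 m: 3.1×10⁻⁴ × 0.37 × 740 = 0.084878 m
390 × 1.8×10⁻⁴ × 0.76 = 0.053352 m
1600 × 0.7 × 1.3×10⁻⁴ = 0.14560 m
Δh = 0.04368 + 0.084878 + 0.053352 + 0.14560 = 0.32751 m

Δh = 328 mm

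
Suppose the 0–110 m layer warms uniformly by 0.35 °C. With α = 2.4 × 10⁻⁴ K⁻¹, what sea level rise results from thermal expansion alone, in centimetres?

Δh = αΔT·H = 2.4×10⁻⁴ × 0.35 × 110 = 0.00924 m

0.924 cm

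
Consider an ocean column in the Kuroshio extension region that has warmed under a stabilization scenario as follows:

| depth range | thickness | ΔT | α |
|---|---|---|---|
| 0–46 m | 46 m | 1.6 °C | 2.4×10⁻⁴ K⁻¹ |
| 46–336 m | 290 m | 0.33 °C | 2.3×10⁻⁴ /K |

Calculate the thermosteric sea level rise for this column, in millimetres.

about 39.7 mm

Layer 1: 1.6 × 46 × 2.4×10⁻⁴ = 0.017664 m
290 × 2.3×10⁻⁴ × 0.33 = 0.022011 m
Δh = 0.017664 + 0.022011 = 0.039675 m ≈ 39.7 mm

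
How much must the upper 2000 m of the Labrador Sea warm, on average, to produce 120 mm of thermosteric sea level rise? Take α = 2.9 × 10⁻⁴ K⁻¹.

ΔT = Δh/(αH) = 0.12 / (2.9×10⁻⁴ × 2000) ≈ 0.2069 °C

0.21 °C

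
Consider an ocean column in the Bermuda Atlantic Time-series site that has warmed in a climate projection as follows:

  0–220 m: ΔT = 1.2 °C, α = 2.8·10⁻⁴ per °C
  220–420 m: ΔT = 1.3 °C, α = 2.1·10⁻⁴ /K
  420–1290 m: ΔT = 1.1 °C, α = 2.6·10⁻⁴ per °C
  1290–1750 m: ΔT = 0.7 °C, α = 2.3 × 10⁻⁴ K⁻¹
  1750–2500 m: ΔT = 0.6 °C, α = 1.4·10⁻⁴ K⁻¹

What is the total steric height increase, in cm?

51 cm

0–220 m: 220 × 2.8×10⁻⁴ × 1.2 = 0.07392 m
1.3 × 2.1×10⁻⁴ × 200 = 0.05460 m
1.1 × 870 × 2.6×10⁻⁴ = 0.24882 m
1290–1750 m: 0.7 × 2.3×10⁻⁴ × 460 = 0.07406 m
Layer 5: 750 × 0.6 × 1.4×10⁻⁴ = 0.06300 m
Δh = 0.07392 + 0.05460 + 0.24882 + 0.07406 + 0.06300 = 0.51440 m ≈ 51 cm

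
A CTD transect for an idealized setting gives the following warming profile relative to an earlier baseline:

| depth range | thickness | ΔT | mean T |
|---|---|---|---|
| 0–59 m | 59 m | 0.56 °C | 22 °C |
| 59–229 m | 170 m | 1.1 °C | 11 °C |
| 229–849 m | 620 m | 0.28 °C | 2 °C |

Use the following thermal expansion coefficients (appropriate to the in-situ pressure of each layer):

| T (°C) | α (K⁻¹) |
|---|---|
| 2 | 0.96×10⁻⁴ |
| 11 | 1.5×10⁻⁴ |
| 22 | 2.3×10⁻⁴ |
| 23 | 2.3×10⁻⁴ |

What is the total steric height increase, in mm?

52.3 mm

Layer 1 at 22 °C → α = 2.3×10⁻⁴ K⁻¹
Layer 2 at 11 °C → α = 1.5×10⁻⁴ K⁻¹
Layer 3 at 2 °C → α = 0.96×10⁻⁴ K⁻¹
Layer 1: 0.56 × 2.3×10⁻⁴ × 59 = 0.0075992 m
Layer 2: 170 × 1.1 × 1.5×10⁻⁴ = 0.02805 m
0.96×10⁻⁴ × 620 × 0.28 = 0.0166656 m
Δh = 0.0075992 + 0.02805 + 0.0166656 = 0.0523148 m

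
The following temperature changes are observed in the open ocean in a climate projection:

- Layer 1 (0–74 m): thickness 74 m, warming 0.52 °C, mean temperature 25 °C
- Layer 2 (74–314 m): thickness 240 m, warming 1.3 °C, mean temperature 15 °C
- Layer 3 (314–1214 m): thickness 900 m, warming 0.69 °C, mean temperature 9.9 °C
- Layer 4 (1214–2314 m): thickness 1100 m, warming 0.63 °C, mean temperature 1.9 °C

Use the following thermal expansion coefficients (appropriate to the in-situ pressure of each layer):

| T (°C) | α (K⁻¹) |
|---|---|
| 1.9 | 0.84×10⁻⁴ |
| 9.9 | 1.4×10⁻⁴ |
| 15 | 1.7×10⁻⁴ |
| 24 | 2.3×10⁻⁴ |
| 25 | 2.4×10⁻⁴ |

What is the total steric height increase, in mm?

Layer 1 at 25 °C → α = 2.4×10⁻⁴ K⁻¹
Layer 2 at 15 °C → α = 1.7×10⁻⁴ K⁻¹
Layer 3 at 9.9 °C → α = 1.4×10⁻⁴ K⁻¹
Layer 4 at 1.9 °C → α = 0.84×10⁻⁴ K⁻¹
0.52 × 74 × 2.4×10⁻⁴ = 0.0092352 m
1.7×10⁻⁴ × 240 × 1.3 = 0.05304 m
1.4×10⁻⁴ × 900 × 0.69 = 0.08694 m
Layer 4: 1100 × 0.84×10⁻⁴ × 0.63 = 0.058212 m
Δh = 0.0092352 + 0.05304 + 0.08694 + 0.058212 = 0.2074272 m ≈ 207 mm

207 mm of thermosteric rise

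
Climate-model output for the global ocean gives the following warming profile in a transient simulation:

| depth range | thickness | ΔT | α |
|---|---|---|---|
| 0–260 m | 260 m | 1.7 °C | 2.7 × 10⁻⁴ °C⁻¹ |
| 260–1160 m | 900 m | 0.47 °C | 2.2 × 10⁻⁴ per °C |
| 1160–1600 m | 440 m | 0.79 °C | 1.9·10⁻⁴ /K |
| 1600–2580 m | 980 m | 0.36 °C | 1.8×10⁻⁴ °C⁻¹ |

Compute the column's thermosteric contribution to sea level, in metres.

0.342 m of thermosteric rise

Layer 1: 1.7 × 2.7×10⁻⁴ × 260 = 0.11934 m
900 × 2.2×10⁻⁴ × 0.47 = 0.09306 m
Layer 3: 0.79 × 1.9×10⁻⁴ × 440 = 0.066044 m
1.8×10⁻⁴ × 980 × 0.36 = 0.063504 m
Δh = 0.11934 + 0.09306 + 0.066044 + 0.063504 = 0.341948 m ≈ 0.342 m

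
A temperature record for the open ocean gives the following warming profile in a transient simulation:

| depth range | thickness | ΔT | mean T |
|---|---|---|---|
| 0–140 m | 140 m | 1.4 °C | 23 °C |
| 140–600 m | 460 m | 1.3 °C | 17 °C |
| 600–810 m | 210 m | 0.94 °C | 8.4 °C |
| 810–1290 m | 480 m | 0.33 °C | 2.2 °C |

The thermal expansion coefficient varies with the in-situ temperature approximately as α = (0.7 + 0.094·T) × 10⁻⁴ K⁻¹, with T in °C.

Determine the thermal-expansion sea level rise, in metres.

Δh = 0.24 m

Layer 1: α = (0.7 + 0.094×23)×10⁻⁴ = 2.862×10⁻⁴ K⁻¹
Layer 2: α = (0.7 + 0.094×17)×10⁻⁴ = 2.298×10⁻⁴ K⁻¹
Layer 3: α = (0.7 + 0.094×8.4)×10⁻⁴ = 1.4896×10⁻⁴ K⁻¹
Layer 4: α = (0.7 + 0.094×2.2)×10⁻⁴ = 0.9068×10⁻⁴ K⁻¹
Layer 1: 2.862×10⁻⁴ × 1.4 × 140 = 0.0560952 m
460 × 1.3 × 2.298×10⁻⁴ = 0.1374204 m
600–810 m: 210 × 0.94 × 1.4896×10⁻⁴ = 0.029404704 m
0.9068×10⁻⁴ × 480 × 0.33 = 0.014363712 m
Δh = 0.0560952 + 0.1374204 + 0.029404704 + 0.014363712 = 0.237284016 m ≈ 0.24 m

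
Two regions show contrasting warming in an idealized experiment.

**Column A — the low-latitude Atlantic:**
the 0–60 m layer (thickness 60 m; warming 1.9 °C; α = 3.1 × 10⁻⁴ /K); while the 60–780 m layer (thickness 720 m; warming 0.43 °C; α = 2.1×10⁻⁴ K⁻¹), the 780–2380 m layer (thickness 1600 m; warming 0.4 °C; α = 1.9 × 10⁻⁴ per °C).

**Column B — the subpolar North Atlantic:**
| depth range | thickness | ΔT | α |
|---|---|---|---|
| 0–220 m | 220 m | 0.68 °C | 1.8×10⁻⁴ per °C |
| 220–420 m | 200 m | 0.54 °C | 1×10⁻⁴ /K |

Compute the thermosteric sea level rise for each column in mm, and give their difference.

A Layer 1: 60 × 1.9 × 3.1×10⁻⁴ = 0.03534 m
A 0.43 × 720 × 2.1×10⁻⁴ = 0.065016 m
A Layer 3: 1.9×10⁻⁴ × 0.4 × 1600 = 0.12160 m
A total: 0.221956 m
B Layer 1: 1.8×10⁻⁴ × 0.68 × 220 = 0.026928 m
B 1×10⁻⁴ × 200 × 0.54 = 0.01080 m
B total: 0.037728 m
Difference: 0.221956 − 0.037728 = 0.184228 m

A: 222 mm; B: 37.7 mm; difference 184 mm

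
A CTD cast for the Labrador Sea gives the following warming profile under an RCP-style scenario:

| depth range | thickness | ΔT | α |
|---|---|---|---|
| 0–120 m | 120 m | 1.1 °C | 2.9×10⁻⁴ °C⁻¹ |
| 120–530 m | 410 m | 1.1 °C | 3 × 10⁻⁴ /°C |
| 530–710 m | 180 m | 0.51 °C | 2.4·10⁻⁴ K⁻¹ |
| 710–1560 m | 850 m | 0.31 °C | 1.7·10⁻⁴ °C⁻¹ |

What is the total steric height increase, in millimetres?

240 mm

2.9×10⁻⁴ × 1.1 × 120 = 0.03828 m
410 × 3×10⁻⁴ × 1.1 = 0.13530 m
530–710 m: 2.4×10⁻⁴ × 180 × 0.51 = 0.022032 m
Layer 4: 1.7×10⁻⁴ × 850 × 0.31 = 0.044795 m
Δh = 0.03828 + 0.13530 + 0.022032 + 0.044795 = 0.240407 m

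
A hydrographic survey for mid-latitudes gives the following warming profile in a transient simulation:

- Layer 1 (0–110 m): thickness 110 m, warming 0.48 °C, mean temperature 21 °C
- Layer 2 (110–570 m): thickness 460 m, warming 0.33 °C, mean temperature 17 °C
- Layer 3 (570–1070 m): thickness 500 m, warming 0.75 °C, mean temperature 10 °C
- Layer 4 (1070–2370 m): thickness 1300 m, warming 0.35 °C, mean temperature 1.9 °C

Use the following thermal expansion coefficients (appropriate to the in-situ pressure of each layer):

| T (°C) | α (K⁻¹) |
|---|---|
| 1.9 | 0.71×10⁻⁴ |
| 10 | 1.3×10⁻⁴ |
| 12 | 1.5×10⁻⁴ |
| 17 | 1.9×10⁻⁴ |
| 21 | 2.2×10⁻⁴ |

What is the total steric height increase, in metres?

Δh = 0.12 m

Layer 1 at 21 °C → α = 2.2×10⁻⁴ K⁻¹
Layer 2 at 17 °C → α = 1.9×10⁻⁴ K⁻¹
Layer 3 at 10 °C → α = 1.3×10⁻⁴ K⁻¹
Layer 4 at 1.9 °C → α = 0.71×10⁻⁴ K⁻¹
Layer 1: 2.2×10⁻⁴ × 0.48 × 110 = 0.011616 m
110–570 m: 0.33 × 1.9×10⁻⁴ × 460 = 0.028842 m
570–1070 m: 500 × 1.3×10⁻⁴ × 0.75 = 0.04875 m
0.71×10⁻⁴ × 0.35 × 1300 = 0.032305 m
Δh = 0.011616 + 0.028842 + 0.04875 + 0.032305 = 0.121513 m ≈ 0.12 m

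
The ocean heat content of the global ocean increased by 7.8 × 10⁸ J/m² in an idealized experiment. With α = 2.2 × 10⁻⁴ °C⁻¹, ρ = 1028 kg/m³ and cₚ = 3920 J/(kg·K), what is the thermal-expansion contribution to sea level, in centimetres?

4.26 cm

Δh = αQ/(ρcₚ) = 2.2×10⁻⁴ × 7.8×10⁸ / (1028 × 3920) ≈ 0.042583 m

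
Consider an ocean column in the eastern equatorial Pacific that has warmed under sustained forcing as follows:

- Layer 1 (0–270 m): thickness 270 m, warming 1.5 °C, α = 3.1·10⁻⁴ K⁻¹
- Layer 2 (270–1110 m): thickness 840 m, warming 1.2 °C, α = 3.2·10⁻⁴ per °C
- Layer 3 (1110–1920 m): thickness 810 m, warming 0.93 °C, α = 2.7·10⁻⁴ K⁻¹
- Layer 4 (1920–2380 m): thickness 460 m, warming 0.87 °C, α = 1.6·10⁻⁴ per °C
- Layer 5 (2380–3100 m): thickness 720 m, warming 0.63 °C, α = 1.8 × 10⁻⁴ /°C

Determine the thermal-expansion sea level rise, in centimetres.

0–270 m: 3.1×10⁻⁴ × 1.5 × 270 = 0.12555 m
1.2 × 840 × 3.2×10⁻⁴ = 0.32256 m
810 × 0.93 × 2.7×10⁻⁴ = 0.203391 m
1920–2380 m: 0.87 × 1.6×10⁻⁴ × 460 = 0.064032 m
0.63 × 720 × 1.8×10⁻⁴ = 0.081648 m
Δh = 0.12555 + 0.32256 + 0.203391 + 0.064032 + 0.081648 = 0.797181 m

79.7 cm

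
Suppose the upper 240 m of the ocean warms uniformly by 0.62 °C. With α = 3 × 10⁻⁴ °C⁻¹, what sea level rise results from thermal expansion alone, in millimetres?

Δh = 44.6 mm

Δh = αΔT·H = 3×10⁻⁴ × 0.62 × 240 = 0.04464 m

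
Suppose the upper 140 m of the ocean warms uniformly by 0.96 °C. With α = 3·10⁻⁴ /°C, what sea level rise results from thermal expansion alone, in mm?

40 mm of thermosteric rise

Δh = αΔT·H = 3×10⁻⁴ × 0.96 × 140 = 0.04032 m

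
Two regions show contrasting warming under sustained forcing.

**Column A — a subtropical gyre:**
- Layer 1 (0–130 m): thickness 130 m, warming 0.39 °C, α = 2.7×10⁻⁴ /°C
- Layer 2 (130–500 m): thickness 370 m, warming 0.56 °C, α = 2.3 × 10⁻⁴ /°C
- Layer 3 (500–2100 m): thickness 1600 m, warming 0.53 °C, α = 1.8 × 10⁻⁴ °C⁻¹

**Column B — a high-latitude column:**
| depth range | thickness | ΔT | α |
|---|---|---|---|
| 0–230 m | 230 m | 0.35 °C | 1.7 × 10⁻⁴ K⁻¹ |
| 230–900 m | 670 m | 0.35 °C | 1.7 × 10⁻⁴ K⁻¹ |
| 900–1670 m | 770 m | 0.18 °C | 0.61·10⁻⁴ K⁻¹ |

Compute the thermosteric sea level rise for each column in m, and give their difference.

Δh_A ≈ 0.214 m, Δh_B ≈ 0.0620 m; difference ≈ 0.152 m

A 0.39 × 130 × 2.7×10⁻⁴ = 0.013689 m
A Layer 2: 370 × 0.56 × 2.3×10⁻⁴ = 0.047656 m
A Layer 3: 1.8×10⁻⁴ × 0.53 × 1600 = 0.15264 m
A total: 0.213985 m
B Layer 1: 0.35 × 1.7×10⁻⁴ × 230 = 0.013685 m
B 670 × 1.7×10⁻⁴ × 0.35 = 0.039865 m
B 900–1670 m: 770 × 0.61×10⁻⁴ × 0.18 = 0.0084546 m
B total: 0.0620046 m
Difference: 0.213985 − 0.0620046 = 0.1519804 m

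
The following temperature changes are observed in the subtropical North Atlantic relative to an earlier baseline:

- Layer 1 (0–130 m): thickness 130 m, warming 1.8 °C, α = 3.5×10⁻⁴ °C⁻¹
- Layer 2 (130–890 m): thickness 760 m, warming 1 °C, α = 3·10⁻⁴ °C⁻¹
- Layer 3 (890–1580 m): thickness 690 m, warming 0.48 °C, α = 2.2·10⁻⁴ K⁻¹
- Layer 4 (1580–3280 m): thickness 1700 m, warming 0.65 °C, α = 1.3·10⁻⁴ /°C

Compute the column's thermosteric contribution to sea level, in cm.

52.6 cm of thermosteric rise

Layer 1: 1.8 × 130 × 3.5×10⁻⁴ = 0.08190 m
Layer 2: 760 × 3×10⁻⁴ × 1 = 0.22800 m
Layer 3: 2.2×10⁻⁴ × 0.48 × 690 = 0.072864 m
Layer 4: 1700 × 0.65 × 1.3×10⁻⁴ = 0.14365 m
Δh = 0.08190 + 0.22800 + 0.072864 + 0.14365 = 0.526414 m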